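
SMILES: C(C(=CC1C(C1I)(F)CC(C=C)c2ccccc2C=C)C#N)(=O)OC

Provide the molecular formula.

C20H19FINO2

Heavy atoms from the SMILES: 20 C, 1 F, 1 I, 1 N, 2 O.
Implicit hydrogens by atom environment:
  6 × C: 1 H each → 6
  4 × C (aromatic): 1 H each → 4
  4 × C: no H
  3 × C: 2 H each → 6
  2 × C (aromatic): no H
  2 × O: no H
  1 × C: 3 H
  1 × F: no H
  1 × I: no H
  1 × N: no H
  Total hydrogens = 19.
Molecular formula: C20H19FINO2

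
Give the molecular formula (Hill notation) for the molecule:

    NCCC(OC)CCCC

Heavy atoms from the SMILES: 8 C, 1 N, 1 O.
Implicit hydrogens by atom environment:
  5 × C: 2 H each → 10
  2 × C: 3 H each → 6
  1 × C: 1 H
  1 × N: 2 H
  1 × O: no H
  Total hydrogens = 19.
Molecular formula: C8H19NO

C8H19NO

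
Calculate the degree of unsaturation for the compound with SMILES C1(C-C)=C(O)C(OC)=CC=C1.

4

Molecular formula from the SMILES: C9H12O2.
DoU = (2C + 2 + N − H − X)/2 = (2·9 + 2 + 0 − 12 − 0)/2 = 8/2 = 4.
(Structurally: 1 ring(s) + 3 π bond(s) = 4.)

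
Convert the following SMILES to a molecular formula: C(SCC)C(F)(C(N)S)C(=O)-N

C6H13FN2OS2

Heavy atoms from the SMILES: 6 C, 1 F, 2 N, 1 O, 2 S.
Implicit hydrogens by atom environment:
  2 × C: 2 H each → 4
  2 × C: no H
  2 × N: 2 H each → 4
  1 × C: 3 H
  1 × C: 1 H
  1 × F: no H
  1 × O: no H
  1 × S: 1 H
  1 × S: no H
  Total hydrogens = 13.
Molecular formula: C6H13FN2OS2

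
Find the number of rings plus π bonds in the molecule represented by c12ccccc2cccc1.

Molecular formula from the SMILES: C10H8.
DoU = (2C + 2 + N − H − X)/2 = (2·10 + 2 + 0 − 8 − 0)/2 = 14/2 = 7.
(Structurally: 2 ring(s) + 5 π bond(s) = 7.)

7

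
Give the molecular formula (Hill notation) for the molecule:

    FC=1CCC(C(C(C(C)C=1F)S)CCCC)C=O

C14H22F2OS

Heavy atoms from the SMILES: 14 C, 2 F, 1 O, 1 S.
Implicit hydrogens by atom environment:
  5 × C: 2 H each → 10
  5 × C: 1 H each → 5
  2 × C: 3 H each → 6
  2 × C: no H
  2 × F: no H
  1 × O: no H
  1 × S: 1 H
  Total hydrogens = 22.
Molecular formula: C14H22F2OS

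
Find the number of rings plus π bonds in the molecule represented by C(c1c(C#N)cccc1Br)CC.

Molecular formula from the SMILES: C10H10BrN.
DoU = (2C + 2 + N − H − X)/2 = (2·10 + 2 + 1 − 10 − 1)/2 = 12/2 = 6.
(Structurally: 1 ring(s) + 5 π bond(s) = 6.)

6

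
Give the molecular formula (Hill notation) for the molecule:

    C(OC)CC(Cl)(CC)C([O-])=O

Heavy atoms from the SMILES: 7 C, 1 Cl, 3 O.
Implicit hydrogens by atom environment:
  3 × C: 2 H each → 6
  2 × C: 3 H each → 6
  2 × C: no H
  2 × O: no H
  1 × Cl: no H
  1 × O (charge -1): no H
  Total hydrogens = 12.
Net charge -1.
Molecular formula: C7H12ClO3-

C7H12ClO3-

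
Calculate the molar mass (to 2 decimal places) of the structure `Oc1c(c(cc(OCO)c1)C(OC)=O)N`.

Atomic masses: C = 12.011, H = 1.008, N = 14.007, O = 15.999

213.19

Molecular formula: C9H11NO5.
M = 9×12.011 + 11×1.008 + 1×14.007 + 5×15.999 = 213.19 g/mol.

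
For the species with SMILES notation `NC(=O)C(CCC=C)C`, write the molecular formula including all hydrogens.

Heavy atoms from the SMILES: 7 C, 1 N, 1 O.
Implicit hydrogens by atom environment:
  3 × C: 2 H each → 6
  2 × C: 1 H each → 2
  1 × C: 3 H
  1 × C: no H
  1 × N: 2 H
  1 × O: no H
  Total hydrogens = 13.
Molecular formula: C7H13NO

C7H13NO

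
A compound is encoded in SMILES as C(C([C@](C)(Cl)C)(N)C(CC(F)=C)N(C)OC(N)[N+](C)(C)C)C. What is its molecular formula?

C15H33ClFN4O+

Heavy atoms from the SMILES: 15 C, 1 Cl, 1 F, 4 N, 1 O.
Implicit hydrogens by atom environment:
  7 × C: 3 H each → 21
  3 × C: 2 H each → 6
  3 × C: no H
  2 × C: 1 H each → 2
  2 × N: 2 H each → 4
  1 × Cl: no H
  1 × F: no H
  1 × N: no H
  1 × N (charge +1): no H
  1 × O: no H
  Total hydrogens = 33.
Net charge +1.
Molecular formula: C15H33ClFN4O+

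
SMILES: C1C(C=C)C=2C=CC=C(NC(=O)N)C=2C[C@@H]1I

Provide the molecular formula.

Heavy atoms from the SMILES: 13 C, 1 I, 2 N, 1 O.
Implicit hydrogens by atom environment:
  3 × C: 2 H each → 6
  3 × C (aromatic): 1 H each → 3
  3 × C: 1 H each → 3
  3 × C (aromatic): no H
  1 × C: no H
  1 × I: no H
  1 × N: 2 H
  1 × N: 1 H
  1 × O: no H
  Total hydrogens = 15.
Molecular formula: C13H15IN2O

C13H15IN2O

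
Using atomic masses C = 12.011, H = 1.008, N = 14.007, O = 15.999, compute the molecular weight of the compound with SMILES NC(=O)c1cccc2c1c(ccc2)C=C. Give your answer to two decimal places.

Molecular formula: C13H11NO.
M = 13×12.011 + 11×1.008 + 1×14.007 + 1×15.999 = 197.24 g/mol.

197.24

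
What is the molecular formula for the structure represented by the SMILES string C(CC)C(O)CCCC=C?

Heavy atoms from the SMILES: 9 C, 1 O.
Implicit hydrogens by atom environment:
  6 × C: 2 H each → 12
  2 × C: 1 H each → 2
  1 × C: 3 H
  1 × O: 1 H
  Total hydrogens = 18.
Molecular formula: C9H18O

C9H18O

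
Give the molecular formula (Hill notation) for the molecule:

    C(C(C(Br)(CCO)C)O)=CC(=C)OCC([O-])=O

C11H16BrO5-

Heavy atoms from the SMILES: 1 Br, 11 C, 5 O.
Implicit hydrogens by atom environment:
  4 × C: 2 H each → 8
  3 × C: 1 H each → 3
  3 × C: no H
  2 × O: 1 H each → 2
  2 × O: no H
  1 × Br: no H
  1 × C: 3 H
  1 × O (charge -1): no H
  Total hydrogens = 16.
Net charge -1.
Molecular formula: C11H16BrO5-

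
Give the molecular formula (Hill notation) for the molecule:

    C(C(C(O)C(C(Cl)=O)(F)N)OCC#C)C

Heavy atoms from the SMILES: 9 C, 1 Cl, 1 F, 1 N, 3 O.
Implicit hydrogens by atom environment:
  3 × C: 1 H each → 3
  3 × C: no H
  2 × C: 2 H each → 4
  2 × O: no H
  1 × C: 3 H
  1 × Cl: no H
  1 × F: no H
  1 × N: 2 H
  1 × O: 1 H
  Total hydrogens = 13.
Molecular formula: C9H13ClFNO3

C9H13ClFNO3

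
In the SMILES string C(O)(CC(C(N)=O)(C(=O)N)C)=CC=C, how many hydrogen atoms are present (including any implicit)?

14

Hydrogens are implicit in SMILES; fill each atom to its normal valence:
  4 × C: no H
  2 × C: 2 H each → 4
  2 × C: 1 H each → 2
  2 × N: 2 H each → 4
  2 × O: no H
  1 × C: 3 H
  1 × O: 1 H
  Total hydrogens = 14.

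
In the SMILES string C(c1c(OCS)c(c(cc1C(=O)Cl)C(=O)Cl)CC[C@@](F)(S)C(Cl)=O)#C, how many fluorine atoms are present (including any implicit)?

1

The symbol for fluorine appears 1 time in the SMILES.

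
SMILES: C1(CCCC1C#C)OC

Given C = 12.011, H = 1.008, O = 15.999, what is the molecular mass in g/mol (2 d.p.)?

Molecular formula: C8H12O.
M = 8×12.011 + 12×1.008 + 1×15.999 = 124.18 g/mol.

124.18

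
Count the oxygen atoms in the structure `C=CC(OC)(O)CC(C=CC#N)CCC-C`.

2

The symbol for oxygen appears 2 times in the SMILES.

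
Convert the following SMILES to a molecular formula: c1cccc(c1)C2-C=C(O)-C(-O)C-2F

Heavy atoms from the SMILES: 11 C, 1 F, 2 O.
Implicit hydrogens by atom environment:
  5 × C (aromatic): 1 H each → 5
  4 × C: 1 H each → 4
  2 × O: 1 H each → 2
  1 × C: no H
  1 × C (aromatic): no H
  1 × F: no H
  Total hydrogens = 11.
Molecular formula: C11H11FO2

C11H11FO2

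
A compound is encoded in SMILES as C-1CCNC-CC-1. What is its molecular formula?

Heavy atoms from the SMILES: 6 C, 1 N.
Implicit hydrogens by atom environment:
  6 × C: 2 H each → 12
  1 × N: 1 H
  Total hydrogens = 13.
Molecular formula: C6H13N

C6H13N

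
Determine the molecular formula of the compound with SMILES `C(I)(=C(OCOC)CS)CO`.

Heavy atoms from the SMILES: 6 C, 1 I, 3 O, 1 S.
Implicit hydrogens by atom environment:
  3 × C: 2 H each → 6
  2 × C: no H
  2 × O: no H
  1 × C: 3 H
  1 × I: no H
  1 × O: 1 H
  1 × S: 1 H
  Total hydrogens = 11.
Molecular formula: C6H11IO3S

C6H11IO3S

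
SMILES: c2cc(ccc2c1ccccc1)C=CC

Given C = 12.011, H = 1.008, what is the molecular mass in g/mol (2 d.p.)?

Molecular formula: C15H14.
M = 15×12.011 + 14×1.008 = 194.28 g/mol.

194.28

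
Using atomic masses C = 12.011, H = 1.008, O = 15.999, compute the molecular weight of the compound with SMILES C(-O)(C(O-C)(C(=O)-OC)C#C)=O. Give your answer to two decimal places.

172.14

Molecular formula: C7H8O5.
M = 7×12.011 + 8×1.008 + 5×15.999 = 172.14 g/mol.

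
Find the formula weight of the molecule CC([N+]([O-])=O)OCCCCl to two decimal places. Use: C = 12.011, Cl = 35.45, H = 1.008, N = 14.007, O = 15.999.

Molecular formula: C5H10ClNO3.
M = 5×12.011 + 1×35.45 + 10×1.008 + 1×14.007 + 3×15.999 = 167.59 g/mol.

167.59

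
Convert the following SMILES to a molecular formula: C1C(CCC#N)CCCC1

C9H15N

Heavy atoms from the SMILES: 9 C, 1 N.
Implicit hydrogens by atom environment:
  7 × C: 2 H each → 14
  1 × C: 1 H
  1 × C: no H
  1 × N: no H
  Total hydrogens = 15.
Molecular formula: C9H15N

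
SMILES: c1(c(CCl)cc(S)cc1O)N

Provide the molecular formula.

Heavy atoms from the SMILES: 7 C, 1 Cl, 1 N, 1 O, 1 S.
Implicit hydrogens by atom environment:
  4 × C (aromatic): no H
  2 × C (aromatic): 1 H each → 2
  1 × C: 2 H
  1 × Cl: no H
  1 × N: 2 H
  1 × O: 1 H
  1 × S: 1 H
  Total hydrogens = 8.
Molecular formula: C7H8ClNOS

C7H8ClNOS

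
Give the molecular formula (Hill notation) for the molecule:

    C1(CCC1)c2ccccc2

C10H12

Heavy atoms from the SMILES: 10 C.
Implicit hydrogens by atom environment:
  5 × C (aromatic): 1 H each → 5
  3 × C: 2 H each → 6
  1 × C: 1 H
  1 × C (aromatic): no H
  Total hydrogens = 12.
Molecular formula: C10H12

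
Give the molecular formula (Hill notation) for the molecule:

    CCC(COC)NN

Heavy atoms from the SMILES: 5 C, 2 N, 1 O.
Implicit hydrogens by atom environment:
  2 × C: 3 H each → 6
  2 × C: 2 H each → 4
  1 × C: 1 H
  1 × N: 2 H
  1 × N: 1 H
  1 × O: no H
  Total hydrogens = 14.
Molecular formula: C5H14N2O

C5H14N2O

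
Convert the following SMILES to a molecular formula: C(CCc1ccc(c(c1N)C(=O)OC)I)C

C12H16INO2

Heavy atoms from the SMILES: 12 C, 1 I, 1 N, 2 O.
Implicit hydrogens by atom environment:
  4 × C (aromatic): no H
  3 × C: 2 H each → 6
  2 × C: 3 H each → 6
  2 × C (aromatic): 1 H each → 2
  2 × O: no H
  1 × C: no H
  1 × I: no H
  1 × N: 2 H
  Total hydrogens = 16.
Molecular formula: C12H16INO2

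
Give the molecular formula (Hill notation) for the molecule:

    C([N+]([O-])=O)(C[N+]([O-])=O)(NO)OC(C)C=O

Heavy atoms from the SMILES: 5 C, 3 N, 7 O.
Implicit hydrogens by atom environment:
  4 × O: no H
  2 × C: 1 H each → 2
  2 × N (charge +1): no H
  2 × O (charge -1): no H
  1 × C: 3 H
  1 × C: 2 H
  1 × C: no H
  1 × N: 1 H
  1 × O: 1 H
  Total hydrogens = 9.
Molecular formula: C5H9N3O7

C5H9N3O7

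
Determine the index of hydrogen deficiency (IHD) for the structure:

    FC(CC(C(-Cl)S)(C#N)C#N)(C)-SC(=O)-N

5

Molecular formula from the SMILES: C8H9ClFN3OS2.
DoU = (2C + 2 + N − H − X)/2 = (2·8 + 2 + 3 − 9 − 2)/2 = 10/2 = 5.
(Structurally: 0 ring(s) + 5 π bond(s) = 5.)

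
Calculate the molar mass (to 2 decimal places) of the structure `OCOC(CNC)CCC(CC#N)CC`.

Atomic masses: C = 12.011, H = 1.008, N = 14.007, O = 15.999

Molecular formula: C11H22N2O2.
M = 11×12.011 + 22×1.008 + 2×14.007 + 2×15.999 = 214.31 g/mol.

214.31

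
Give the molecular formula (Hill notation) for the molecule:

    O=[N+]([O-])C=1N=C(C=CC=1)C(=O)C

C7H6N2O3

Heavy atoms from the SMILES: 7 C, 2 N, 3 O.
Implicit hydrogens by atom environment:
  3 × C (aromatic): 1 H each → 3
  2 × C (aromatic): no H
  2 × O: no H
  1 × C: 3 H
  1 × C: no H
  1 × N (aromatic): no H
  1 × N (charge +1): no H
  1 × O (charge -1): no H
  Total hydrogens = 6.
Molecular formula: C7H6N2O3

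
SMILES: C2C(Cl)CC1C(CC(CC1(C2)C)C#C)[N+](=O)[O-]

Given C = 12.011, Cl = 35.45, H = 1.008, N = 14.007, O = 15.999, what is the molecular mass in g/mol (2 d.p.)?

255.74

Molecular formula: C13H18ClNO2.
M = 13×12.011 + 1×35.45 + 18×1.008 + 1×14.007 + 2×15.999 = 255.74 g/mol.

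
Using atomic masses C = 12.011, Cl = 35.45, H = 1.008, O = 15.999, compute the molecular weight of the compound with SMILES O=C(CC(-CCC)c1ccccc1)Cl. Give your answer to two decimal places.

210.70

Molecular formula: C12H15ClO.
M = 12×12.011 + 1×35.45 + 15×1.008 + 1×15.999 = 210.70 g/mol.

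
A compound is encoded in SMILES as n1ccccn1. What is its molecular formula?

C4H4N2

Heavy atoms from the SMILES: 4 C, 2 N.
Implicit hydrogens by atom environment:
  4 × C (aromatic): 1 H each → 4
  2 × N (aromatic): no H
  Total hydrogens = 4.
Molecular formula: C4H4N2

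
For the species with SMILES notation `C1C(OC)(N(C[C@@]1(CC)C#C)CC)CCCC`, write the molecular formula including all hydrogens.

C15H27NO

Heavy atoms from the SMILES: 15 C, 1 N, 1 O.
Implicit hydrogens by atom environment:
  7 × C: 2 H each → 14
  4 × C: 3 H each → 12
  3 × C: no H
  1 × C: 1 H
  1 × N: no H
  1 × O: no H
  Total hydrogens = 27.
Molecular formula: C15H27NO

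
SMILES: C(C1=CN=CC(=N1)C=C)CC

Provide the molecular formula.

Heavy atoms from the SMILES: 9 C, 2 N.
Implicit hydrogens by atom environment:
  3 × C: 2 H each → 6
  2 × C (aromatic): 1 H each → 2
  2 × C (aromatic): no H
  2 × N (aromatic): no H
  1 × C: 3 H
  1 × C: 1 H
  Total hydrogens = 12.
Molecular formula: C9H12N2

C9H12N2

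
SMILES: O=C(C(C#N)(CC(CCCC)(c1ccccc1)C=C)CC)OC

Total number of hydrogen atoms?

Hydrogens are implicit in SMILES; fill each atom to its normal valence:
  6 × C: 2 H each → 12
  5 × C (aromatic): 1 H each → 5
  4 × C: no H
  3 × C: 3 H each → 9
  2 × O: no H
  1 × C: 1 H
  1 × C (aromatic): no H
  1 × N: no H
  Total hydrogens = 27.

27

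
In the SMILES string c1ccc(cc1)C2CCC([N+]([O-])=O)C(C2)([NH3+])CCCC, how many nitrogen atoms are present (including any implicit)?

The symbol for nitrogen appears 2 times in the SMILES.

2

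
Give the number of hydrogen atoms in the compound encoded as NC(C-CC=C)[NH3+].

13

Hydrogens are implicit in SMILES; fill each atom to its normal valence:
  3 × C: 2 H each → 6
  2 × C: 1 H each → 2
  1 × N (charge +1): 3 H
  1 × N: 2 H
  Total hydrogens = 13.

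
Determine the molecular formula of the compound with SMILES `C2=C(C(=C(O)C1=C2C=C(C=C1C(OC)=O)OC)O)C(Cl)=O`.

C14H11ClO6

Heavy atoms from the SMILES: 14 C, 1 Cl, 6 O.
Implicit hydrogens by atom environment:
  7 × C (aromatic): no H
  4 × O: no H
  3 × C (aromatic): 1 H each → 3
  2 × C: 3 H each → 6
  2 × C: no H
  2 × O: 1 H each → 2
  1 × Cl: no H
  Total hydrogens = 11.
Molecular formula: C14H11ClO6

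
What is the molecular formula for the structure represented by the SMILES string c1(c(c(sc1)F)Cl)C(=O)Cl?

Heavy atoms from the SMILES: 5 C, 2 Cl, 1 F, 1 O, 1 S.
Implicit hydrogens by atom environment:
  3 × C (aromatic): no H
  2 × Cl: no H
  1 × C (aromatic): 1 H
  1 × C: no H
  1 × F: no H
  1 × O: no H
  1 × S (aromatic): no H
  Total hydrogens = 1.
Molecular formula: C5HCl2FOS

C5HCl2FOS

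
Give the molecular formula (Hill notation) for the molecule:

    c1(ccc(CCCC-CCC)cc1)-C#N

Heavy atoms from the SMILES: 14 C, 1 N.
Implicit hydrogens by atom environment:
  6 × C: 2 H each → 12
  4 × C (aromatic): 1 H each → 4
  2 × C (aromatic): no H
  1 × C: 3 H
  1 × C: no H
  1 × N: no H
  Total hydrogens = 19.
Molecular formula: C14H19N

C14H19N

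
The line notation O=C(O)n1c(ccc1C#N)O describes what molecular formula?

Heavy atoms from the SMILES: 6 C, 2 N, 3 O.
Implicit hydrogens by atom environment:
  2 × C (aromatic): 1 H each → 2
  2 × C (aromatic): no H
  2 × C: no H
  2 × O: 1 H each → 2
  1 × N (aromatic): no H
  1 × N: no H
  1 × O: no H
  Total hydrogens = 4.
Molecular formula: C6H4N2O3

C6H4N2O3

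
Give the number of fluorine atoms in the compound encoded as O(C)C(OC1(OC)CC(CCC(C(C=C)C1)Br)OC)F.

1

The symbol for fluorine appears 1 time in the SMILES.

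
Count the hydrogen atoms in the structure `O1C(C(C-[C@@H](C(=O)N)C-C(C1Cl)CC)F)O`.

17

Hydrogens are implicit in SMILES; fill each atom to its normal valence:
  5 × C: 1 H each → 5
  3 × C: 2 H each → 6
  2 × O: no H
  1 × C: 3 H
  1 × C: no H
  1 × Cl: no H
  1 × F: no H
  1 × N: 2 H
  1 × O: 1 H
  Total hydrogens = 17.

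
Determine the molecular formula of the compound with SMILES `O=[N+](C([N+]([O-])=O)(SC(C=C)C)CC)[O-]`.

Heavy atoms from the SMILES: 7 C, 2 N, 4 O, 1 S.
Implicit hydrogens by atom environment:
  2 × C: 3 H each → 6
  2 × C: 2 H each → 4
  2 × C: 1 H each → 2
  2 × N (charge +1): no H
  2 × O: no H
  2 × O (charge -1): no H
  1 × C: no H
  1 × S: no H
  Total hydrogens = 12.
Molecular formula: C7H12N2O4S

C7H12N2O4S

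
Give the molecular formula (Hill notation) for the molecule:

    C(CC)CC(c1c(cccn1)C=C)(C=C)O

C14H19NO

Heavy atoms from the SMILES: 14 C, 1 N, 1 O.
Implicit hydrogens by atom environment:
  5 × C: 2 H each → 10
  3 × C (aromatic): 1 H each → 3
  2 × C: 1 H each → 2
  2 × C (aromatic): no H
  1 × C: 3 H
  1 × C: no H
  1 × N (aromatic): no H
  1 × O: 1 H
  Total hydrogens = 19.
Molecular formula: C14H19NO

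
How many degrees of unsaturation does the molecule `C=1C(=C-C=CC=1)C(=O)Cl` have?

Molecular formula from the SMILES: C7H5ClO.
DoU = (2C + 2 + N − H − X)/2 = (2·7 + 2 + 0 − 5 − 1)/2 = 10/2 = 5.
(Structurally: 1 ring(s) + 4 π bond(s) = 5.)

5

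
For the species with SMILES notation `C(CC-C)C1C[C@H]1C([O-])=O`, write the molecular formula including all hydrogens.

C8H13O2-

Heavy atoms from the SMILES: 8 C, 2 O.
Implicit hydrogens by atom environment:
  4 × C: 2 H each → 8
  2 × C: 1 H each → 2
  1 × C: 3 H
  1 × C: no H
  1 × O: no H
  1 × O (charge -1): no H
  Total hydrogens = 13.
Net charge -1.
Molecular formula: C8H13O2-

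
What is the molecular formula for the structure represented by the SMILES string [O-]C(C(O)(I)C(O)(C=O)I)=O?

C4H3I2O5-

Heavy atoms from the SMILES: 4 C, 2 I, 5 O.
Implicit hydrogens by atom environment:
  3 × C: no H
  2 × I: no H
  2 × O: 1 H each → 2
  2 × O: no H
  1 × C: 1 H
  1 × O (charge -1): no H
  Total hydrogens = 3.
Net charge -1.
Molecular formula: C4H3I2O5-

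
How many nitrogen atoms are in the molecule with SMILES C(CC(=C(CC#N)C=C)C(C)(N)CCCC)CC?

The symbol for nitrogen appears 2 times in the SMILES.

2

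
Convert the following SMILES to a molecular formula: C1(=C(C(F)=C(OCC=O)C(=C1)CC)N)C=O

Heavy atoms from the SMILES: 11 C, 1 F, 1 N, 3 O.
Implicit hydrogens by atom environment:
  5 × C (aromatic): no H
  3 × O: no H
  2 × C: 2 H each → 4
  2 × C: 1 H each → 2
  1 × C: 3 H
  1 × C (aromatic): 1 H
  1 × F: no H
  1 × N: 2 H
  Total hydrogens = 12.
Molecular formula: C11H12FNO3

C11H12FNO3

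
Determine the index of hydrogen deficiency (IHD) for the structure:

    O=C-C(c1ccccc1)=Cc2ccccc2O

Molecular formula from the SMILES: C15H12O2.
DoU = (2C + 2 + N − H − X)/2 = (2·15 + 2 + 0 − 12 − 0)/2 = 20/2 = 10.
(Structurally: 2 ring(s) + 8 π bond(s) = 10.)

10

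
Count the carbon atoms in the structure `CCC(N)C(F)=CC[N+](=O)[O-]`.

6

The symbol for carbon appears 6 times in the SMILES.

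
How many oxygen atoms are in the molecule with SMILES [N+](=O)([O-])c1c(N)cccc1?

The symbol for oxygen appears 2 times in the SMILES.

2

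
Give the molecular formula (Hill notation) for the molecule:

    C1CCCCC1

Heavy atoms from the SMILES: 6 C.
Implicit hydrogens by atom environment:
  6 × C: 2 H each → 12
  Total hydrogens = 12.
Molecular formula: C6H12

C6H12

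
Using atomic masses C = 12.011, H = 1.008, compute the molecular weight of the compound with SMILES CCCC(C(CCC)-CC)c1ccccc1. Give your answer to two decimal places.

Molecular formula: C16H26.
M = 16×12.011 + 26×1.008 = 218.38 g/mol.

218.38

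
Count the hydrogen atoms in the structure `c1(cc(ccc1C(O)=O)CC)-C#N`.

Hydrogens are implicit in SMILES; fill each atom to its normal valence:
  3 × C (aromatic): 1 H each → 3
  3 × C (aromatic): no H
  2 × C: no H
  1 × C: 3 H
  1 × C: 2 H
  1 × N: no H
  1 × O: 1 H
  1 × O: no H
  Total hydrogens = 9.

9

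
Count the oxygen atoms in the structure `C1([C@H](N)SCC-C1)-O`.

1

The symbol for oxygen appears 1 time in the SMILES.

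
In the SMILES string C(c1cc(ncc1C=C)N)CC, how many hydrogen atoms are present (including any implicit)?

Hydrogens are implicit in SMILES; fill each atom to its normal valence:
  3 × C: 2 H each → 6
  3 × C (aromatic): no H
  2 × C (aromatic): 1 H each → 2
  1 × C: 3 H
  1 × C: 1 H
  1 × N: 2 H
  1 × N (aromatic): no H
  Total hydrogens = 14.

14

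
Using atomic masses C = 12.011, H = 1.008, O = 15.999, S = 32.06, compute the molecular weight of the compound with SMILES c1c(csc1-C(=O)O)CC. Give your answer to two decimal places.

156.20

Molecular formula: C7H8O2S.
M = 7×12.011 + 8×1.008 + 2×15.999 + 1×32.06 = 156.20 g/mol.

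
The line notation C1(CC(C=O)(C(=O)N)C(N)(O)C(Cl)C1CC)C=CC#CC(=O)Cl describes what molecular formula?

Heavy atoms from the SMILES: 15 C, 2 Cl, 2 N, 4 O.
Implicit hydrogens by atom environment:
  6 × C: 1 H each → 6
  6 × C: no H
  3 × O: no H
  2 × C: 2 H each → 4
  2 × Cl: no H
  2 × N: 2 H each → 4
  1 × C: 3 H
  1 × O: 1 H
  Total hydrogens = 18.
Molecular formula: C15H18Cl2N2O4

C15H18Cl2N2O4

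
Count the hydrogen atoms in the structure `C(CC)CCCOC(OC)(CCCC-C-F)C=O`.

Hydrogens are implicit in SMILES; fill each atom to its normal valence:
  10 × C: 2 H each → 20
  3 × O: no H
  2 × C: 3 H each → 6
  1 × C: 1 H
  1 × C: no H
  1 × F: no H
  Total hydrogens = 27.

27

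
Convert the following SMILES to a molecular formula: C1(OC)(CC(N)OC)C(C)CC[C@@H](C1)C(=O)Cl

Heavy atoms from the SMILES: 12 C, 1 Cl, 1 N, 3 O.
Implicit hydrogens by atom environment:
  4 × C: 2 H each → 8
  3 × C: 3 H each → 9
  3 × C: 1 H each → 3
  3 × O: no H
  2 × C: no H
  1 × Cl: no H
  1 × N: 2 H
  Total hydrogens = 22.
Molecular formula: C12H22ClNO3

C12H22ClNO3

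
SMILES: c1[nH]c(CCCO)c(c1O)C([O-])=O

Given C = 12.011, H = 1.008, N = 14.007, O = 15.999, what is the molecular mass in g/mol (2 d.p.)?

184.17

Molecular formula: C8H10NO4-.
M = 8×12.011 + 10×1.008 + 1×14.007 + 4×15.999 = 184.17 g/mol.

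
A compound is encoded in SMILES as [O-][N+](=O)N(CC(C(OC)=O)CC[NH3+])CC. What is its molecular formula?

C8H18N3O4+

Heavy atoms from the SMILES: 8 C, 3 N, 4 O.
Implicit hydrogens by atom environment:
  4 × C: 2 H each → 8
  3 × O: no H
  2 × C: 3 H each → 6
  1 × C: 1 H
  1 × C: no H
  1 × N (charge +1): 3 H
  1 × N: no H
  1 × N (charge +1): no H
  1 × O (charge -1): no H
  Total hydrogens = 18.
Net charge +1.
Molecular formula: C8H18N3O4+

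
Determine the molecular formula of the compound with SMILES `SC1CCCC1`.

Heavy atoms from the SMILES: 5 C, 1 S.
Implicit hydrogens by atom environment:
  4 × C: 2 H each → 8
  1 × C: 1 H
  1 × S: 1 H
  Total hydrogens = 10.
Molecular formula: C5H10S

C5H10S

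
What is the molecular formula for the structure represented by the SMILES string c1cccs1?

C4H4S

Heavy atoms from the SMILES: 4 C, 1 S.
Implicit hydrogens by atom environment:
  4 × C (aromatic): 1 H each → 4
  1 × S (aromatic): no H
  Total hydrogens = 4.
Molecular formula: C4H4S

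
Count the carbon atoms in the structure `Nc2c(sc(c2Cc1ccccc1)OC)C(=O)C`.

The symbol for carbon appears 14 times in the SMILES. Lowercase c denotes aromatic carbon and counts toward C.

14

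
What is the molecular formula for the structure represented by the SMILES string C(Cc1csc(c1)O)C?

C7H10OS

Heavy atoms from the SMILES: 7 C, 1 O, 1 S.
Implicit hydrogens by atom environment:
  2 × C: 2 H each → 4
  2 × C (aromatic): 1 H each → 2
  2 × C (aromatic): no H
  1 × C: 3 H
  1 × O: 1 H
  1 × S (aromatic): no H
  Total hydrogens = 10.
Molecular formula: C7H10OS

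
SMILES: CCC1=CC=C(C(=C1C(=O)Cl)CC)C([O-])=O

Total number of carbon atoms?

The symbol for carbon appears 12 times in the SMILES. (Cl is a single chlorine, not C + l.)

12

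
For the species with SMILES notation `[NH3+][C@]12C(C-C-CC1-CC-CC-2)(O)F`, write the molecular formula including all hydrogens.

Heavy atoms from the SMILES: 10 C, 1 F, 1 N, 1 O.
Implicit hydrogens by atom environment:
  7 × C: 2 H each → 14
  2 × C: no H
  1 × C: 1 H
  1 × F: no H
  1 × N (charge +1): 3 H
  1 × O: 1 H
  Total hydrogens = 19.
Net charge +1.
Molecular formula: C10H19FNO+

C10H19FNO+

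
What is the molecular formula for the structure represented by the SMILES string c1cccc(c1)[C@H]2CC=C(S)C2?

C11H12S

Heavy atoms from the SMILES: 11 C, 1 S.
Implicit hydrogens by atom environment:
  5 × C (aromatic): 1 H each → 5
  2 × C: 2 H each → 4
  2 × C: 1 H each → 2
  1 × C: no H
  1 × C (aromatic): no H
  1 × S: 1 H
  Total hydrogens = 12.
Molecular formula: C11H12S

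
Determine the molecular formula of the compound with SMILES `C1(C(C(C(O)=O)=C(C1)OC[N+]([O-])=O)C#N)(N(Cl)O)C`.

Heavy atoms from the SMILES: 9 C, 1 Cl, 3 N, 6 O.
Implicit hydrogens by atom environment:
  5 × C: no H
  3 × O: no H
  2 × C: 2 H each → 4
  2 × N: no H
  2 × O: 1 H each → 2
  1 × C: 3 H
  1 × C: 1 H
  1 × Cl: no H
  1 × N (charge +1): no H
  1 × O (charge -1): no H
  Total hydrogens = 10.
Molecular formula: C9H10ClN3O6

C9H10ClN3O6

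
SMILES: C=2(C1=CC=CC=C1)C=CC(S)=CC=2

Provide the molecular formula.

Heavy atoms from the SMILES: 12 C, 1 S.
Implicit hydrogens by atom environment:
  9 × C (aromatic): 1 H each → 9
  3 × C (aromatic): no H
  1 × S: 1 H
  Total hydrogens = 10.
Molecular formula: C12H10S

C12H10S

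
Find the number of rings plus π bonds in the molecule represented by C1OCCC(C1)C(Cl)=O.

2

Molecular formula from the SMILES: C6H9ClO2.
DoU = (2C + 2 + N − H − X)/2 = (2·6 + 2 + 0 − 9 − 1)/2 = 4/2 = 2.
(Structurally: 1 ring(s) + 1 π bond(s) = 2.)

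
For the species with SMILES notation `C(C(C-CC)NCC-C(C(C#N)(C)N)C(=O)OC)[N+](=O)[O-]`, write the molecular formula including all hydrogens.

Heavy atoms from the SMILES: 13 C, 4 N, 4 O.
Implicit hydrogens by atom environment:
  5 × C: 2 H each → 10
  3 × C: 3 H each → 9
  3 × C: no H
  3 × O: no H
  2 × C: 1 H each → 2
  1 × N: 2 H
  1 × N: 1 H
  1 × N (charge +1): no H
  1 × N: no H
  1 × O (charge -1): no H
  Total hydrogens = 24.
Molecular formula: C13H24N4O4

C13H24N4O4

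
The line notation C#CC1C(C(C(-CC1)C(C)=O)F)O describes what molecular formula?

Heavy atoms from the SMILES: 10 C, 1 F, 2 O.
Implicit hydrogens by atom environment:
  5 × C: 1 H each → 5
  2 × C: 2 H each → 4
  2 × C: no H
  1 × C: 3 H
  1 × F: no H
  1 × O: 1 H
  1 × O: no H
  Total hydrogens = 13.
Molecular formula: C10H13FO2

C10H13FO2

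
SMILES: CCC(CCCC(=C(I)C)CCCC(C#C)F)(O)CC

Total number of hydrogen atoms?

Hydrogens are implicit in SMILES; fill each atom to its normal valence:
  8 × C: 2 H each → 16
  4 × C: no H
  3 × C: 3 H each → 9
  2 × C: 1 H each → 2
  1 × F: no H
  1 × I: no H
  1 × O: 1 H
  Total hydrogens = 28.

28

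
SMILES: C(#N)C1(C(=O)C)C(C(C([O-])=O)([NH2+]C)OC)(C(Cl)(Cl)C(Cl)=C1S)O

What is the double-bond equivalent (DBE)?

Molecular formula from the SMILES: C12H13Cl3N2O5S.
DoU = (2C + 2 + N − H − X)/2 = (2·12 + 2 + 2 − 13 − 3)/2 = 12/2 = 6.
(Structurally: 1 ring(s) + 5 π bond(s) = 6.)

6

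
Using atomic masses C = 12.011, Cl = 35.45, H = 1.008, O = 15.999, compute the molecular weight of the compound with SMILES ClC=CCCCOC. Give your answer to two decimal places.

Molecular formula: C6H11ClO.
M = 6×12.011 + 1×35.45 + 11×1.008 + 1×15.999 = 134.60 g/mol.

134.60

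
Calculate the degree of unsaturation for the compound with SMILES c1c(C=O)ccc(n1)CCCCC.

Molecular formula from the SMILES: C11H15NO.
DoU = (2C + 2 + N − H − X)/2 = (2·11 + 2 + 1 − 15 − 0)/2 = 10/2 = 5.
(Structurally: 1 ring(s) + 4 π bond(s) = 5.)

5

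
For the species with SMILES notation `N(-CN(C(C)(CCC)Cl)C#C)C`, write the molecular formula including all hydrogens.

Heavy atoms from the SMILES: 9 C, 1 Cl, 2 N.
Implicit hydrogens by atom environment:
  3 × C: 3 H each → 9
  3 × C: 2 H each → 6
  2 × C: no H
  1 × C: 1 H
  1 × Cl: no H
  1 × N: 1 H
  1 × N: no H
  Total hydrogens = 17.
Molecular formula: C9H17ClN2

C9H17ClN2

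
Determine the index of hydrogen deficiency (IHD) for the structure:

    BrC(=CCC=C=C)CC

Molecular formula from the SMILES: C8H11Br.
DoU = (2C + 2 + N − H − X)/2 = (2·8 + 2 + 0 − 11 − 1)/2 = 6/2 = 3.
(Structurally: 0 ring(s) + 3 π bond(s) = 3.)

3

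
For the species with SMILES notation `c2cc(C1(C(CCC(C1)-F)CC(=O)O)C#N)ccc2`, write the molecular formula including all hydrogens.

C15H16FNO2

Heavy atoms from the SMILES: 15 C, 1 F, 1 N, 2 O.
Implicit hydrogens by atom environment:
  5 × C (aromatic): 1 H each → 5
  4 × C: 2 H each → 8
  3 × C: no H
  2 × C: 1 H each → 2
  1 × C (aromatic): no H
  1 × F: no H
  1 × N: no H
  1 × O: 1 H
  1 × O: no H
  Total hydrogens = 16.
Molecular formula: C15H16FNO2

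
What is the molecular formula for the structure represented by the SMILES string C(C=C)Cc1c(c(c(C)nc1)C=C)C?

C13H17N

Heavy atoms from the SMILES: 13 C, 1 N.
Implicit hydrogens by atom environment:
  4 × C: 2 H each → 8
  4 × C (aromatic): no H
  2 × C: 3 H each → 6
  2 × C: 1 H each → 2
  1 × C (aromatic): 1 H
  1 × N (aromatic): no H
  Total hydrogens = 17.
Molecular formula: C13H17N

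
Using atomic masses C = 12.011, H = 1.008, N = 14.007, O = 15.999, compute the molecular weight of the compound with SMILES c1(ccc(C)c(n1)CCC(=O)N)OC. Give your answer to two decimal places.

Molecular formula: C10H14N2O2.
M = 10×12.011 + 14×1.008 + 2×14.007 + 2×15.999 = 194.23 g/mol.

194.23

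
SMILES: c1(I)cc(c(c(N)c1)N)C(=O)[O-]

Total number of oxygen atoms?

2

The symbol for oxygen appears 2 times in the SMILES.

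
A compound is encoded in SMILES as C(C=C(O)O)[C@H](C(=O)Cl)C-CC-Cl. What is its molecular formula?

C8H12Cl2O3

Heavy atoms from the SMILES: 8 C, 2 Cl, 3 O.
Implicit hydrogens by atom environment:
  4 × C: 2 H each → 8
  2 × C: 1 H each → 2
  2 × C: no H
  2 × Cl: no H
  2 × O: 1 H each → 2
  1 × O: no H
  Total hydrogens = 12.
Molecular formula: C8H12Cl2O3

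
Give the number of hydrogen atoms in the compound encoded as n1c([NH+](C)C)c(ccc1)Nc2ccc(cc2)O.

16

Hydrogens are implicit in SMILES; fill each atom to its normal valence:
  7 × C (aromatic): 1 H each → 7
  4 × C (aromatic): no H
  2 × C: 3 H each → 6
  1 × N: 1 H
  1 × N (charge +1): 1 H
  1 × N (aromatic): no H
  1 × O: 1 H
  Total hydrogens = 16.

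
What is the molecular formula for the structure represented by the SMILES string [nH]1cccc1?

C4H5N

Heavy atoms from the SMILES: 4 C, 1 N.
Implicit hydrogens by atom environment:
  4 × C (aromatic): 1 H each → 4
  1 × N (aromatic): 1 H
  Total hydrogens = 5.
Molecular formula: C4H5N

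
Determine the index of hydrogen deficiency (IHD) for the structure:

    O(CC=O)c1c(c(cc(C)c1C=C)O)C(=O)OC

7

Molecular formula from the SMILES: C13H14O5.
DoU = (2C + 2 + N − H − X)/2 = (2·13 + 2 + 0 − 14 − 0)/2 = 14/2 = 7.
(Structurally: 1 ring(s) + 6 π bond(s) = 7.)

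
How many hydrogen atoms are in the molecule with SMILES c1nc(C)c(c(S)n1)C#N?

5

Hydrogens are implicit in SMILES; fill each atom to its normal valence:
  3 × C (aromatic): no H
  2 × N (aromatic): no H
  1 × C: 3 H
  1 × C (aromatic): 1 H
  1 × C: no H
  1 × N: no H
  1 × S: 1 H
  Total hydrogens = 5.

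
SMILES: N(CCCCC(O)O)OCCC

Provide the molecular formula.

Heavy atoms from the SMILES: 8 C, 1 N, 3 O.
Implicit hydrogens by atom environment:
  6 × C: 2 H each → 12
  2 × O: 1 H each → 2
  1 × C: 3 H
  1 × C: 1 H
  1 × N: 1 H
  1 × O: no H
  Total hydrogens = 19.
Molecular formula: C8H19NO3

C8H19NO3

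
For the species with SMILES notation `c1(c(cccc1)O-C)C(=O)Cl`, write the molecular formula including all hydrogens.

C8H7ClO2

Heavy atoms from the SMILES: 8 C, 1 Cl, 2 O.
Implicit hydrogens by atom environment:
  4 × C (aromatic): 1 H each → 4
  2 × C (aromatic): no H
  2 × O: no H
  1 × C: 3 H
  1 × C: no H
  1 × Cl: no H
  Total hydrogens = 7.
Molecular formula: C8H7ClO2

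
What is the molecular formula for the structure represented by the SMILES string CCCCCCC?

C7H16

Heavy atoms from the SMILES: 7 C.
Implicit hydrogens by atom environment:
  5 × C: 2 H each → 10
  2 × C: 3 H each → 6
  Total hydrogens = 16.
Molecular formula: C7H16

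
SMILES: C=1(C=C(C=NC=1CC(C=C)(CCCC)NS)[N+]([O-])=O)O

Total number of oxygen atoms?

The symbol for oxygen appears 3 times in the SMILES.

3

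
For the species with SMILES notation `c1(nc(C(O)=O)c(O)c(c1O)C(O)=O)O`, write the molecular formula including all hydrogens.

C7H5NO7

Heavy atoms from the SMILES: 7 C, 1 N, 7 O.
Implicit hydrogens by atom environment:
  5 × C (aromatic): no H
  5 × O: 1 H each → 5
  2 × C: no H
  2 × O: no H
  1 × N (aromatic): no H
  Total hydrogens = 5.
Molecular formula: C7H5NO7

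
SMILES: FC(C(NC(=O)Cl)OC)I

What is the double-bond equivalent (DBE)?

1

Molecular formula from the SMILES: C4H6ClFINO2.
DoU = (2C + 2 + N − H − X)/2 = (2·4 + 2 + 1 − 6 − 3)/2 = 2/2 = 1.
(Structurally: 0 ring(s) + 1 π bond(s) = 1.)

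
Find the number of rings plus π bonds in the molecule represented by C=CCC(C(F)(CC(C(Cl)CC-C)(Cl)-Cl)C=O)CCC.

Molecular formula from the SMILES: C15H24Cl3FO.
DoU = (2C + 2 + N − H − X)/2 = (2·15 + 2 + 0 − 24 − 4)/2 = 4/2 = 2.
(Structurally: 0 ring(s) + 2 π bond(s) = 2.)

2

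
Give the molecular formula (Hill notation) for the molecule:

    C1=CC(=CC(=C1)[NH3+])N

C6H9N2+

Heavy atoms from the SMILES: 6 C, 2 N.
Implicit hydrogens by atom environment:
  4 × C (aromatic): 1 H each → 4
  2 × C (aromatic): no H
  1 × N (charge +1): 3 H
  1 × N: 2 H
  Total hydrogens = 9.
Net charge +1.
Molecular formula: C6H9N2+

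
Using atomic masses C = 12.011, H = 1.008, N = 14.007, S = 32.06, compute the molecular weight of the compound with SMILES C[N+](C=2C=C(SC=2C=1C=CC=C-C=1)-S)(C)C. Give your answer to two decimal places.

Molecular formula: C13H16NS2+.
M = 13×12.011 + 16×1.008 + 1×14.007 + 2×32.06 = 250.40 g/mol.

250.40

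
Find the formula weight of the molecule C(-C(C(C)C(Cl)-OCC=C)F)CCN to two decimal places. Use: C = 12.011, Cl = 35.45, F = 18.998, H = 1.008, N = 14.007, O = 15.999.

223.72

Molecular formula: C10H19ClFNO.
M = 10×12.011 + 1×35.45 + 1×18.998 + 19×1.008 + 1×14.007 + 1×15.999 = 223.72 g/mol.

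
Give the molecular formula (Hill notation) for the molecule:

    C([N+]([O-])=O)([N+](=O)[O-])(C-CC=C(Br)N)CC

C7H12BrN3O4

Heavy atoms from the SMILES: 1 Br, 7 C, 3 N, 4 O.
Implicit hydrogens by atom environment:
  3 × C: 2 H each → 6
  2 × C: no H
  2 × N (charge +1): no H
  2 × O: no H
  2 × O (charge -1): no H
  1 × Br: no H
  1 × C: 3 H
  1 × C: 1 H
  1 × N: 2 H
  Total hydrogens = 12.
Molecular formula: C7H12BrN3O4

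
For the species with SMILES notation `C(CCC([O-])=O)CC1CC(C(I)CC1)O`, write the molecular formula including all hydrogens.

Heavy atoms from the SMILES: 11 C, 1 I, 3 O.
Implicit hydrogens by atom environment:
  7 × C: 2 H each → 14
  3 × C: 1 H each → 3
  1 × C: no H
  1 × I: no H
  1 × O: 1 H
  1 × O: no H
  1 × O (charge -1): no H
  Total hydrogens = 18.
Net charge -1.
Molecular formula: C11H18IO3-

C11H18IO3-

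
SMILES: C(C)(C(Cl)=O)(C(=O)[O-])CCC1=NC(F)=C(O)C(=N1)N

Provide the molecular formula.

Heavy atoms from the SMILES: 10 C, 1 Cl, 1 F, 3 N, 4 O.
Implicit hydrogens by atom environment:
  4 × C (aromatic): no H
  3 × C: no H
  2 × C: 2 H each → 4
  2 × N (aromatic): no H
  2 × O: no H
  1 × C: 3 H
  1 × Cl: no H
  1 × F: no H
  1 × N: 2 H
  1 × O: 1 H
  1 × O (charge -1): no H
  Total hydrogens = 10.
Net charge -1.
Molecular formula: C10H10ClFN3O4-

C10H10ClFN3O4-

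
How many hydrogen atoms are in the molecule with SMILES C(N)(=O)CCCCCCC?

Hydrogens are implicit in SMILES; fill each atom to its normal valence:
  6 × C: 2 H each → 12
  1 × C: 3 H
  1 × C: no H
  1 × N: 2 H
  1 × O: no H
  Total hydrogens = 17.

17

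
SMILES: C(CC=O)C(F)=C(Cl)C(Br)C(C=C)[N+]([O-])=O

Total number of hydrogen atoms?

Hydrogens are implicit in SMILES; fill each atom to its normal valence:
  4 × C: 1 H each → 4
  3 × C: 2 H each → 6
  2 × C: no H
  2 × O: no H
  1 × Br: no H
  1 × Cl: no H
  1 × F: no H
  1 × N (charge +1): no H
  1 × O (charge -1): no H
  Total hydrogens = 10.

10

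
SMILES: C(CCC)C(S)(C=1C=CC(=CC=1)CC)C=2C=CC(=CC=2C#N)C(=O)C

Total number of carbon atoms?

The symbol for carbon appears 22 times in the SMILES.

22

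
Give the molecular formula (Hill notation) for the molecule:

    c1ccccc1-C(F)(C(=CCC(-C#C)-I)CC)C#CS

Heavy atoms from the SMILES: 17 C, 1 F, 1 I, 1 S.
Implicit hydrogens by atom environment:
  5 × C (aromatic): 1 H each → 5
  5 × C: no H
  3 × C: 1 H each → 3
  2 × C: 2 H each → 4
  1 × C: 3 H
  1 × C (aromatic): no H
  1 × F: no H
  1 × I: no H
  1 × S: 1 H
  Total hydrogens = 16.
Molecular formula: C17H16FIS

C17H16FIS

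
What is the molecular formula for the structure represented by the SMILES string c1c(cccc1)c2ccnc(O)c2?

C11H9NO

Heavy atoms from the SMILES: 11 C, 1 N, 1 O.
Implicit hydrogens by atom environment:
  8 × C (aromatic): 1 H each → 8
  3 × C (aromatic): no H
  1 × N (aromatic): no H
  1 × O: 1 H
  Total hydrogens = 9.
Molecular formula: C11H9NO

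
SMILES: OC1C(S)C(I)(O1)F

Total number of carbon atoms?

The symbol for carbon appears 3 times in the SMILES.

3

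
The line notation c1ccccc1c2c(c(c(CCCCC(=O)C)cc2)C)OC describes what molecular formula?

C20H24O2

Heavy atoms from the SMILES: 20 C, 2 O.
Implicit hydrogens by atom environment:
  7 × C (aromatic): 1 H each → 7
  5 × C (aromatic): no H
  4 × C: 2 H each → 8
  3 × C: 3 H each → 9
  2 × O: no H
  1 × C: no H
  Total hydrogens = 24.
Molecular formula: C20H24O2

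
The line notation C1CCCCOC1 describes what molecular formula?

Heavy atoms from the SMILES: 6 C, 1 O.
Implicit hydrogens by atom environment:
  6 × C: 2 H each → 12
  1 × O: no H
  Total hydrogens = 12.
Molecular formula: C6H12O

C6H12O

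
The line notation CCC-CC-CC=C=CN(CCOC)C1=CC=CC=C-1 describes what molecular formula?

C18H27NO

Heavy atoms from the SMILES: 18 C, 1 N, 1 O.
Implicit hydrogens by atom environment:
  7 × C: 2 H each → 14
  5 × C (aromatic): 1 H each → 5
  2 × C: 3 H each → 6
  2 × C: 1 H each → 2
  1 × C: no H
  1 × C (aromatic): no H
  1 × N: no H
  1 × O: no H
  Total hydrogens = 27.
Molecular formula: C18H27NO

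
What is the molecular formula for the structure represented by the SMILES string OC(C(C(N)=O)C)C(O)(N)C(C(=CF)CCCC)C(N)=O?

Heavy atoms from the SMILES: 13 C, 1 F, 3 N, 4 O.
Implicit hydrogens by atom environment:
  4 × C: 1 H each → 4
  4 × C: no H
  3 × C: 2 H each → 6
  3 × N: 2 H each → 6
  2 × C: 3 H each → 6
  2 × O: 1 H each → 2
  2 × O: no H
  1 × F: no H
  Total hydrogens = 24.
Molecular formula: C13H24FN3O4

C13H24FN3O4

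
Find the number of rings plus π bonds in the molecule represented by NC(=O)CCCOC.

Molecular formula from the SMILES: C5H11NO2.
DoU = (2C + 2 + N − H − X)/2 = (2·5 + 2 + 1 − 11 − 0)/2 = 2/2 = 1.
(Structurally: 0 ring(s) + 1 π bond(s) = 1.)

1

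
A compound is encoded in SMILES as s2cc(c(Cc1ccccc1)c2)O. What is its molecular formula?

Heavy atoms from the SMILES: 11 C, 1 O, 1 S.
Implicit hydrogens by atom environment:
  7 × C (aromatic): 1 H each → 7
  3 × C (aromatic): no H
  1 × C: 2 H
  1 × O: 1 H
  1 × S (aromatic): no H
  Total hydrogens = 10.
Molecular formula: C11H10OS

C11H10OS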